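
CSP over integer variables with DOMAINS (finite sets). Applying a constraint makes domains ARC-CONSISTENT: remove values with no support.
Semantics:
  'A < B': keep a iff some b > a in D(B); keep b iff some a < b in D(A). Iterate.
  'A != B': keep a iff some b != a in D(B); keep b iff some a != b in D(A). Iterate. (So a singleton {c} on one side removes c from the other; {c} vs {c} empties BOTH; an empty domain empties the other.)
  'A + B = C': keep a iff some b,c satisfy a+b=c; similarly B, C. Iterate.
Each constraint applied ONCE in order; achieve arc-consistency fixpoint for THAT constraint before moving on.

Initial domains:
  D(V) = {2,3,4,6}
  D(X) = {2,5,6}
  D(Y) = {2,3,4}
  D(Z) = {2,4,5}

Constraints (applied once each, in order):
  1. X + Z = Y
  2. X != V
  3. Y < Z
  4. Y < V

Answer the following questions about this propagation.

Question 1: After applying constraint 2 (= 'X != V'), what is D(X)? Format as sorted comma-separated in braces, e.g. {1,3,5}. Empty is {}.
Answer: {2}

Derivation:
Constraint 1 (X + Z = Y) on D(X)={2,5,6} D(Z)={2,4,5} D(Y)={2,3,4}: X {2,5,6}->{2}; Z {2,4,5}->{2}; Y {2,3,4}->{4}
Constraint 2 (X != V) on D(X)={2} D(V)={2,3,4,6}: V {2,3,4,6}->{3,4,6}
So after constraint 2: D(X) = {2}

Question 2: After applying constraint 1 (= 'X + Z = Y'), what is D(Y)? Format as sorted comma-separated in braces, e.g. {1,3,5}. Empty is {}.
Constraint 1 (X + Z = Y) on D(X)={2,5,6} D(Z)={2,4,5} D(Y)={2,3,4}: X {2,5,6}->{2}; Z {2,4,5}->{2}; Y {2,3,4}->{4}
So after constraint 1: D(Y) = {4}

Answer: {4}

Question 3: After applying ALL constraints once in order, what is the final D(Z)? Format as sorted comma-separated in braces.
Answer: {}

Derivation:
Constraint 1 (X + Z = Y) on D(X)={2,5,6} D(Z)={2,4,5} D(Y)={2,3,4}: X {2,5,6}->{2}; Z {2,4,5}->{2}; Y {2,3,4}->{4}
Constraint 2 (X != V) on D(X)={2} D(V)={2,3,4,6}: V {2,3,4,6}->{3,4,6}
Constraint 3 (Y < Z) on D(Y)={4} D(Z)={2}: Y {4}->{}; Z {2}->{}
Constraint 4 (Y < V) on D(Y)={} D(V)={3,4,6}: V {3,4,6}->{}
So after all 4 constraints: D(Z) = {}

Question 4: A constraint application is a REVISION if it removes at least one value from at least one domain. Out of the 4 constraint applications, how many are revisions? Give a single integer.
Constraint 1 (X + Z = Y) on D(X)={2,5,6} D(Z)={2,4,5} D(Y)={2,3,4}: X {2,5,6}->{2}; Z {2,4,5}->{2}; Y {2,3,4}->{4} => REVISION
Constraint 2 (X != V) on D(X)={2} D(V)={2,3,4,6}: V {2,3,4,6}->{3,4,6} => REVISION
Constraint 3 (Y < Z) on D(Y)={4} D(Z)={2}: Y {4}->{}; Z {2}->{} => REVISION
Constraint 4 (Y < V) on D(Y)={} D(V)={3,4,6}: V {3,4,6}->{} => REVISION
Total revisions = 4

Answer: 4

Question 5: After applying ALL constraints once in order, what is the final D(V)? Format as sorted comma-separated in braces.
Constraint 1 (X + Z = Y) on D(X)={2,5,6} D(Z)={2,4,5} D(Y)={2,3,4}: X {2,5,6}->{2}; Z {2,4,5}->{2}; Y {2,3,4}->{4}
Constraint 2 (X != V) on D(X)={2} D(V)={2,3,4,6}: V {2,3,4,6}->{3,4,6}
Constraint 3 (Y < Z) on D(Y)={4} D(Z)={2}: Y {4}->{}; Z {2}->{}
Constraint 4 (Y < V) on D(Y)={} D(V)={3,4,6}: V {3,4,6}->{}
So after all 4 constraints: D(V) = {}

Answer: {}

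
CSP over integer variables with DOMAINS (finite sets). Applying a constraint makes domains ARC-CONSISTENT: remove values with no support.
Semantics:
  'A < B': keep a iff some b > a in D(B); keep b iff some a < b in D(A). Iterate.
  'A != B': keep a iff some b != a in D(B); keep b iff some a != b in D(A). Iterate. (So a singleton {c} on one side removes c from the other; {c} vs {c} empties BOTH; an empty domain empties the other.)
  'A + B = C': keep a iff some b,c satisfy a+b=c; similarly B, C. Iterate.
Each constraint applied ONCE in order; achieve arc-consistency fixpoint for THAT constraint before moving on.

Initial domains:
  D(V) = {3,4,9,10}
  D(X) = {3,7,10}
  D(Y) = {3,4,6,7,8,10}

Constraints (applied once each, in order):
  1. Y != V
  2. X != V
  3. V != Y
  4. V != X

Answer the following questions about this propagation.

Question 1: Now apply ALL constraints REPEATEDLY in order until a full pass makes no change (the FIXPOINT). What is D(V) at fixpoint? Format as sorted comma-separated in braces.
pass 0 (initial): D(V)={3,4,9,10}
pass 1: no change
Fixpoint after 1 passes: D(V) = {3,4,9,10}

Answer: {3,4,9,10}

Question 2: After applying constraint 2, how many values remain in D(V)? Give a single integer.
Constraint 1 (Y != V) on D(Y)={3,4,6,7,8,10} D(V)={3,4,9,10}: no change
Constraint 2 (X != V) on D(X)={3,7,10} D(V)={3,4,9,10}: no change
So after constraint 2: D(V)={3,4,9,10}, size = 4

Answer: 4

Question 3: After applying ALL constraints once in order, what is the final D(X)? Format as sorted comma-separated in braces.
Constraint 1 (Y != V) on D(Y)={3,4,6,7,8,10} D(V)={3,4,9,10}: no change
Constraint 2 (X != V) on D(X)={3,7,10} D(V)={3,4,9,10}: no change
Constraint 3 (V != Y) on D(V)={3,4,9,10} D(Y)={3,4,6,7,8,10}: no change
Constraint 4 (V != X) on D(V)={3,4,9,10} D(X)={3,7,10}: no change
So after all 4 constraints: D(X) = {3,7,10}

Answer: {3,7,10}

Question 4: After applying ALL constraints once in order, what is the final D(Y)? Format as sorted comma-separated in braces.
Answer: {3,4,6,7,8,10}

Derivation:
Constraint 1 (Y != V) on D(Y)={3,4,6,7,8,10} D(V)={3,4,9,10}: no change
Constraint 2 (X != V) on D(X)={3,7,10} D(V)={3,4,9,10}: no change
Constraint 3 (V != Y) on D(V)={3,4,9,10} D(Y)={3,4,6,7,8,10}: no change
Constraint 4 (V != X) on D(V)={3,4,9,10} D(X)={3,7,10}: no change
So after all 4 constraints: D(Y) = {3,4,6,7,8,10}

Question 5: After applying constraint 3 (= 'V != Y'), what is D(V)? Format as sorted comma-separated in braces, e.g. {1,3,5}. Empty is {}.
Constraint 1 (Y != V) on D(Y)={3,4,6,7,8,10} D(V)={3,4,9,10}: no change
Constraint 2 (X != V) on D(X)={3,7,10} D(V)={3,4,9,10}: no change
Constraint 3 (V != Y) on D(V)={3,4,9,10} D(Y)={3,4,6,7,8,10}: no change
So after constraint 3: D(V) = {3,4,9,10}

Answer: {3,4,9,10}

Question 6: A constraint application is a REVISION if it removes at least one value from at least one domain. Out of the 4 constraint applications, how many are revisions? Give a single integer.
Answer: 0

Derivation:
Constraint 1 (Y != V) on D(Y)={3,4,6,7,8,10} D(V)={3,4,9,10}: no change => not a revision
Constraint 2 (X != V) on D(X)={3,7,10} D(V)={3,4,9,10}: no change => not a revision
Constraint 3 (V != Y) on D(V)={3,4,9,10} D(Y)={3,4,6,7,8,10}: no change => not a revision
Constraint 4 (V != X) on D(V)={3,4,9,10} D(X)={3,7,10}: no change => not a revision
Total revisions = 0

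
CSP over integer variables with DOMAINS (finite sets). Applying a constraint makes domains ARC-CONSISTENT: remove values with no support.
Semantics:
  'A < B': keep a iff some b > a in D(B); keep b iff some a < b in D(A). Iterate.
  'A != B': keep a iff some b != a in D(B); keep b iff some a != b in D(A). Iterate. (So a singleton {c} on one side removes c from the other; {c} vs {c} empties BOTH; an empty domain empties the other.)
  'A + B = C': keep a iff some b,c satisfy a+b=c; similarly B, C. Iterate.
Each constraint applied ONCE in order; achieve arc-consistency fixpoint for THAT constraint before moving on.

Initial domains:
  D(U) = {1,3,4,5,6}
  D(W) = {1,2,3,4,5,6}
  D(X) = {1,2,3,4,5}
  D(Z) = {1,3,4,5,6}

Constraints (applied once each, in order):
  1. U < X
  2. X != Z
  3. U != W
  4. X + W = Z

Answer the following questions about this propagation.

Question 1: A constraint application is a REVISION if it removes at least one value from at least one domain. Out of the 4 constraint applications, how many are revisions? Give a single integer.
Answer: 2

Derivation:
Constraint 1 (U < X) on D(U)={1,3,4,5,6} D(X)={1,2,3,4,5}: U {1,3,4,5,6}->{1,3,4}; X {1,2,3,4,5}->{2,3,4,5} => REVISION
Constraint 2 (X != Z) on D(X)={2,3,4,5} D(Z)={1,3,4,5,6}: no change => not a revision
Constraint 3 (U != W) on D(U)={1,3,4} D(W)={1,2,3,4,5,6}: no change => not a revision
Constraint 4 (X + W = Z) on D(X)={2,3,4,5} D(W)={1,2,3,4,5,6} D(Z)={1,3,4,5,6}: W {1,2,3,4,5,6}->{1,2,3,4}; Z {1,3,4,5,6}->{3,4,5,6} => REVISION
Total revisions = 2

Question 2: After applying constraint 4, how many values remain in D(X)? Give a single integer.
Answer: 4

Derivation:
Constraint 1 (U < X) on D(U)={1,3,4,5,6} D(X)={1,2,3,4,5}: U {1,3,4,5,6}->{1,3,4}; X {1,2,3,4,5}->{2,3,4,5}
Constraint 2 (X != Z) on D(X)={2,3,4,5} D(Z)={1,3,4,5,6}: no change
Constraint 3 (U != W) on D(U)={1,3,4} D(W)={1,2,3,4,5,6}: no change
Constraint 4 (X + W = Z) on D(X)={2,3,4,5} D(W)={1,2,3,4,5,6} D(Z)={1,3,4,5,6}: W {1,2,3,4,5,6}->{1,2,3,4}; Z {1,3,4,5,6}->{3,4,5,6}
So after constraint 4: D(X)={2,3,4,5}, size = 4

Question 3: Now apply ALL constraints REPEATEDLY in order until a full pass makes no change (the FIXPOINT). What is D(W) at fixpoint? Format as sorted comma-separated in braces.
Answer: {1,2,3,4}

Derivation:
pass 0 (initial): D(W)={1,2,3,4,5,6}
pass 1: U {1,3,4,5,6}->{1,3,4}; W {1,2,3,4,5,6}->{1,2,3,4}; X {1,2,3,4,5}->{2,3,4,5}; Z {1,3,4,5,6}->{3,4,5,6}
pass 2: no change
Fixpoint after 2 passes: D(W) = {1,2,3,4}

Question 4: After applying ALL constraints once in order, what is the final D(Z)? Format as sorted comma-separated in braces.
Answer: {3,4,5,6}

Derivation:
Constraint 1 (U < X) on D(U)={1,3,4,5,6} D(X)={1,2,3,4,5}: U {1,3,4,5,6}->{1,3,4}; X {1,2,3,4,5}->{2,3,4,5}
Constraint 2 (X != Z) on D(X)={2,3,4,5} D(Z)={1,3,4,5,6}: no change
Constraint 3 (U != W) on D(U)={1,3,4} D(W)={1,2,3,4,5,6}: no change
Constraint 4 (X + W = Z) on D(X)={2,3,4,5} D(W)={1,2,3,4,5,6} D(Z)={1,3,4,5,6}: W {1,2,3,4,5,6}->{1,2,3,4}; Z {1,3,4,5,6}->{3,4,5,6}
So after all 4 constraints: D(Z) = {3,4,5,6}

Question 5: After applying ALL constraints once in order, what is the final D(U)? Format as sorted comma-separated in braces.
Constraint 1 (U < X) on D(U)={1,3,4,5,6} D(X)={1,2,3,4,5}: U {1,3,4,5,6}->{1,3,4}; X {1,2,3,4,5}->{2,3,4,5}
Constraint 2 (X != Z) on D(X)={2,3,4,5} D(Z)={1,3,4,5,6}: no change
Constraint 3 (U != W) on D(U)={1,3,4} D(W)={1,2,3,4,5,6}: no change
Constraint 4 (X + W = Z) on D(X)={2,3,4,5} D(W)={1,2,3,4,5,6} D(Z)={1,3,4,5,6}: W {1,2,3,4,5,6}->{1,2,3,4}; Z {1,3,4,5,6}->{3,4,5,6}
So after all 4 constraints: D(U) = {1,3,4}

Answer: {1,3,4}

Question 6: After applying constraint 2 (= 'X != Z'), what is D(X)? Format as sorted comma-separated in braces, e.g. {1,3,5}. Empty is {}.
Constraint 1 (U < X) on D(U)={1,3,4,5,6} D(X)={1,2,3,4,5}: U {1,3,4,5,6}->{1,3,4}; X {1,2,3,4,5}->{2,3,4,5}
Constraint 2 (X != Z) on D(X)={2,3,4,5} D(Z)={1,3,4,5,6}: no change
So after constraint 2: D(X) = {2,3,4,5}

Answer: {2,3,4,5}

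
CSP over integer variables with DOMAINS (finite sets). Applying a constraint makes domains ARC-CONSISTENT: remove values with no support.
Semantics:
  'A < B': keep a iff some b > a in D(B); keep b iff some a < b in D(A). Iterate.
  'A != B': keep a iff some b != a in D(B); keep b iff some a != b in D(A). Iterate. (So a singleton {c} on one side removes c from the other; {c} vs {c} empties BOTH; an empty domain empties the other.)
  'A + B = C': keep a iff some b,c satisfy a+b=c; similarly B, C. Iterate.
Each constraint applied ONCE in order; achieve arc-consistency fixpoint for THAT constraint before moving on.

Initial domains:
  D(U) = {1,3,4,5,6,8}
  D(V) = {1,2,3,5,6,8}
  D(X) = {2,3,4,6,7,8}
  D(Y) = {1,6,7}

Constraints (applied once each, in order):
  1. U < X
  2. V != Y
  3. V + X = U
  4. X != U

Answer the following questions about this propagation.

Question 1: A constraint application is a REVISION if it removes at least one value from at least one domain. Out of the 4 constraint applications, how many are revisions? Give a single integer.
Answer: 2

Derivation:
Constraint 1 (U < X) on D(U)={1,3,4,5,6,8} D(X)={2,3,4,6,7,8}: U {1,3,4,5,6,8}->{1,3,4,5,6} => REVISION
Constraint 2 (V != Y) on D(V)={1,2,3,5,6,8} D(Y)={1,6,7}: no change => not a revision
Constraint 3 (V + X = U) on D(V)={1,2,3,5,6,8} D(X)={2,3,4,6,7,8} D(U)={1,3,4,5,6}: V {1,2,3,5,6,8}->{1,2,3}; X {2,3,4,6,7,8}->{2,3,4}; U {1,3,4,5,6}->{3,4,5,6} => REVISION
Constraint 4 (X != U) on D(X)={2,3,4} D(U)={3,4,5,6}: no change => not a revision
Total revisions = 2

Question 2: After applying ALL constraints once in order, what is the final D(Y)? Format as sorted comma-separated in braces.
Answer: {1,6,7}

Derivation:
Constraint 1 (U < X) on D(U)={1,3,4,5,6,8} D(X)={2,3,4,6,7,8}: U {1,3,4,5,6,8}->{1,3,4,5,6}
Constraint 2 (V != Y) on D(V)={1,2,3,5,6,8} D(Y)={1,6,7}: no change
Constraint 3 (V + X = U) on D(V)={1,2,3,5,6,8} D(X)={2,3,4,6,7,8} D(U)={1,3,4,5,6}: V {1,2,3,5,6,8}->{1,2,3}; X {2,3,4,6,7,8}->{2,3,4}; U {1,3,4,5,6}->{3,4,5,6}
Constraint 4 (X != U) on D(X)={2,3,4} D(U)={3,4,5,6}: no change
So after all 4 constraints: D(Y) = {1,6,7}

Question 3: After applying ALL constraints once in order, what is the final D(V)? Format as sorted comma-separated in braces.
Answer: {1,2,3}

Derivation:
Constraint 1 (U < X) on D(U)={1,3,4,5,6,8} D(X)={2,3,4,6,7,8}: U {1,3,4,5,6,8}->{1,3,4,5,6}
Constraint 2 (V != Y) on D(V)={1,2,3,5,6,8} D(Y)={1,6,7}: no change
Constraint 3 (V + X = U) on D(V)={1,2,3,5,6,8} D(X)={2,3,4,6,7,8} D(U)={1,3,4,5,6}: V {1,2,3,5,6,8}->{1,2,3}; X {2,3,4,6,7,8}->{2,3,4}; U {1,3,4,5,6}->{3,4,5,6}
Constraint 4 (X != U) on D(X)={2,3,4} D(U)={3,4,5,6}: no change
So after all 4 constraints: D(V) = {1,2,3}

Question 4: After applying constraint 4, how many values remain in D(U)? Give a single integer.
Answer: 4

Derivation:
Constraint 1 (U < X) on D(U)={1,3,4,5,6,8} D(X)={2,3,4,6,7,8}: U {1,3,4,5,6,8}->{1,3,4,5,6}
Constraint 2 (V != Y) on D(V)={1,2,3,5,6,8} D(Y)={1,6,7}: no change
Constraint 3 (V + X = U) on D(V)={1,2,3,5,6,8} D(X)={2,3,4,6,7,8} D(U)={1,3,4,5,6}: V {1,2,3,5,6,8}->{1,2,3}; X {2,3,4,6,7,8}->{2,3,4}; U {1,3,4,5,6}->{3,4,5,6}
Constraint 4 (X != U) on D(X)={2,3,4} D(U)={3,4,5,6}: no change
So after constraint 4: D(U)={3,4,5,6}, size = 4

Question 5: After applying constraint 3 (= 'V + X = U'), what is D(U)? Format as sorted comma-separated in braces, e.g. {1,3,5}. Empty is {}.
Constraint 1 (U < X) on D(U)={1,3,4,5,6,8} D(X)={2,3,4,6,7,8}: U {1,3,4,5,6,8}->{1,3,4,5,6}
Constraint 2 (V != Y) on D(V)={1,2,3,5,6,8} D(Y)={1,6,7}: no change
Constraint 3 (V + X = U) on D(V)={1,2,3,5,6,8} D(X)={2,3,4,6,7,8} D(U)={1,3,4,5,6}: V {1,2,3,5,6,8}->{1,2,3}; X {2,3,4,6,7,8}->{2,3,4}; U {1,3,4,5,6}->{3,4,5,6}
So after constraint 3: D(U) = {3,4,5,6}

Answer: {3,4,5,6}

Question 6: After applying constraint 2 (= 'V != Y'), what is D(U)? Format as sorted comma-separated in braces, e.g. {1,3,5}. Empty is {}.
Constraint 1 (U < X) on D(U)={1,3,4,5,6,8} D(X)={2,3,4,6,7,8}: U {1,3,4,5,6,8}->{1,3,4,5,6}
Constraint 2 (V != Y) on D(V)={1,2,3,5,6,8} D(Y)={1,6,7}: no change
So after constraint 2: D(U) = {1,3,4,5,6}

Answer: {1,3,4,5,6}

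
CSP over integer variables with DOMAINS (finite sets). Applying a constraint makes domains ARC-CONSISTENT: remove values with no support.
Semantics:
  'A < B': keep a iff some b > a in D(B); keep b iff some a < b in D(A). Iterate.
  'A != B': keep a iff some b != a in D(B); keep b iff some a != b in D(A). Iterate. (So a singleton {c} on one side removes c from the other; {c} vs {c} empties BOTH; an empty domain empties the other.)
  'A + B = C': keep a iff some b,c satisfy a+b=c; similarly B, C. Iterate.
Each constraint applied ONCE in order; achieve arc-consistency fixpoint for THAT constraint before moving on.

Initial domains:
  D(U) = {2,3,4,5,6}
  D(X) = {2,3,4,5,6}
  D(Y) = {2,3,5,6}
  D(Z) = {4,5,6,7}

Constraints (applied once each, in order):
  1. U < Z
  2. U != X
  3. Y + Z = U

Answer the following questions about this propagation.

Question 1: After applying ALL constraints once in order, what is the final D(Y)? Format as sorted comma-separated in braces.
Answer: {2}

Derivation:
Constraint 1 (U < Z) on D(U)={2,3,4,5,6} D(Z)={4,5,6,7}: no change
Constraint 2 (U != X) on D(U)={2,3,4,5,6} D(X)={2,3,4,5,6}: no change
Constraint 3 (Y + Z = U) on D(Y)={2,3,5,6} D(Z)={4,5,6,7} D(U)={2,3,4,5,6}: Y {2,3,5,6}->{2}; Z {4,5,6,7}->{4}; U {2,3,4,5,6}->{6}
So after all 3 constraints: D(Y) = {2}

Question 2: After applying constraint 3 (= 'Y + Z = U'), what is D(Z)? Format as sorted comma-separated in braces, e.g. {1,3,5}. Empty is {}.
Answer: {4}

Derivation:
Constraint 1 (U < Z) on D(U)={2,3,4,5,6} D(Z)={4,5,6,7}: no change
Constraint 2 (U != X) on D(U)={2,3,4,5,6} D(X)={2,3,4,5,6}: no change
Constraint 3 (Y + Z = U) on D(Y)={2,3,5,6} D(Z)={4,5,6,7} D(U)={2,3,4,5,6}: Y {2,3,5,6}->{2}; Z {4,5,6,7}->{4}; U {2,3,4,5,6}->{6}
So after constraint 3: D(Z) = {4}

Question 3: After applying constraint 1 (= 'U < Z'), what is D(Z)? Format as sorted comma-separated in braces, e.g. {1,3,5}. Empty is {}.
Constraint 1 (U < Z) on D(U)={2,3,4,5,6} D(Z)={4,5,6,7}: no change
So after constraint 1: D(Z) = {4,5,6,7}

Answer: {4,5,6,7}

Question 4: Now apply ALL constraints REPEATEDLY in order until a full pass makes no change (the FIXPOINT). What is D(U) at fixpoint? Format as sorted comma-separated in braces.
pass 0 (initial): D(U)={2,3,4,5,6}
pass 1: U {2,3,4,5,6}->{6}; Y {2,3,5,6}->{2}; Z {4,5,6,7}->{4}
pass 2: U {6}->{}; X {2,3,4,5,6}->{}; Y {2}->{}; Z {4}->{}
pass 3: no change
Fixpoint after 3 passes: D(U) = {}

Answer: {}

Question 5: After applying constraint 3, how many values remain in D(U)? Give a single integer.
Answer: 1

Derivation:
Constraint 1 (U < Z) on D(U)={2,3,4,5,6} D(Z)={4,5,6,7}: no change
Constraint 2 (U != X) on D(U)={2,3,4,5,6} D(X)={2,3,4,5,6}: no change
Constraint 3 (Y + Z = U) on D(Y)={2,3,5,6} D(Z)={4,5,6,7} D(U)={2,3,4,5,6}: Y {2,3,5,6}->{2}; Z {4,5,6,7}->{4}; U {2,3,4,5,6}->{6}
So after constraint 3: D(U)={6}, size = 1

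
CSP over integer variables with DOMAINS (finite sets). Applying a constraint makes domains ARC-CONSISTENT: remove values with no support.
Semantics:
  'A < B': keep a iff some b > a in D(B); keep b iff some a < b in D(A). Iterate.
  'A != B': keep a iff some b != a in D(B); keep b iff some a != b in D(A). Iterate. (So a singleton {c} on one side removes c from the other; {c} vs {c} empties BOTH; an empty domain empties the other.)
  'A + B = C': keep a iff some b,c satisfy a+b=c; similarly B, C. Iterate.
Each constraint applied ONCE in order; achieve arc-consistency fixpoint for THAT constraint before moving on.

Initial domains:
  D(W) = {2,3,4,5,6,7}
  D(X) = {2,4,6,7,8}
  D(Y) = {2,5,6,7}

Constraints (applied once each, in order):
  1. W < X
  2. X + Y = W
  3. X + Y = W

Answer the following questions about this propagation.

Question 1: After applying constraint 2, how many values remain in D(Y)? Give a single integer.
Constraint 1 (W < X) on D(W)={2,3,4,5,6,7} D(X)={2,4,6,7,8}: X {2,4,6,7,8}->{4,6,7,8}
Constraint 2 (X + Y = W) on D(X)={4,6,7,8} D(Y)={2,5,6,7} D(W)={2,3,4,5,6,7}: X {4,6,7,8}->{4}; Y {2,5,6,7}->{2}; W {2,3,4,5,6,7}->{6}
So after constraint 2: D(Y)={2}, size = 1

Answer: 1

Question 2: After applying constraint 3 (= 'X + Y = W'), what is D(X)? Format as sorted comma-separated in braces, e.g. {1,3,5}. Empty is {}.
Answer: {4}

Derivation:
Constraint 1 (W < X) on D(W)={2,3,4,5,6,7} D(X)={2,4,6,7,8}: X {2,4,6,7,8}->{4,6,7,8}
Constraint 2 (X + Y = W) on D(X)={4,6,7,8} D(Y)={2,5,6,7} D(W)={2,3,4,5,6,7}: X {4,6,7,8}->{4}; Y {2,5,6,7}->{2}; W {2,3,4,5,6,7}->{6}
Constraint 3 (X + Y = W) on D(X)={4} D(Y)={2} D(W)={6}: no change
So after constraint 3: D(X) = {4}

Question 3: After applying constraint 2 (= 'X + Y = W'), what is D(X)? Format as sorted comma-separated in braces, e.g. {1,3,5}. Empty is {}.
Constraint 1 (W < X) on D(W)={2,3,4,5,6,7} D(X)={2,4,6,7,8}: X {2,4,6,7,8}->{4,6,7,8}
Constraint 2 (X + Y = W) on D(X)={4,6,7,8} D(Y)={2,5,6,7} D(W)={2,3,4,5,6,7}: X {4,6,7,8}->{4}; Y {2,5,6,7}->{2}; W {2,3,4,5,6,7}->{6}
So after constraint 2: D(X) = {4}

Answer: {4}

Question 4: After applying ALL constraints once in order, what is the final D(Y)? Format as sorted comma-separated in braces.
Constraint 1 (W < X) on D(W)={2,3,4,5,6,7} D(X)={2,4,6,7,8}: X {2,4,6,7,8}->{4,6,7,8}
Constraint 2 (X + Y = W) on D(X)={4,6,7,8} D(Y)={2,5,6,7} D(W)={2,3,4,5,6,7}: X {4,6,7,8}->{4}; Y {2,5,6,7}->{2}; W {2,3,4,5,6,7}->{6}
Constraint 3 (X + Y = W) on D(X)={4} D(Y)={2} D(W)={6}: no change
So after all 3 constraints: D(Y) = {2}

Answer: {2}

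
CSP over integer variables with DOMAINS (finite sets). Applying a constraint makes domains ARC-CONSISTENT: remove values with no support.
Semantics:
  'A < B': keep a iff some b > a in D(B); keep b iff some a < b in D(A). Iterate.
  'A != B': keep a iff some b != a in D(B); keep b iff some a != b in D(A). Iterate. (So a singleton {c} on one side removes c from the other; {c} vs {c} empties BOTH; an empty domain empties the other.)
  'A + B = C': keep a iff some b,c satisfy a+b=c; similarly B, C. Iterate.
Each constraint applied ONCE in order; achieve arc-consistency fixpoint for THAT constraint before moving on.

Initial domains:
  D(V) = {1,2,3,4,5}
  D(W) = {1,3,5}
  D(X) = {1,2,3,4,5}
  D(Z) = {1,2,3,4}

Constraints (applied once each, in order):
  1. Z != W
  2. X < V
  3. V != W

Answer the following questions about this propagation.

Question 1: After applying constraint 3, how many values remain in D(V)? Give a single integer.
Constraint 1 (Z != W) on D(Z)={1,2,3,4} D(W)={1,3,5}: no change
Constraint 2 (X < V) on D(X)={1,2,3,4,5} D(V)={1,2,3,4,5}: X {1,2,3,4,5}->{1,2,3,4}; V {1,2,3,4,5}->{2,3,4,5}
Constraint 3 (V != W) on D(V)={2,3,4,5} D(W)={1,3,5}: no change
So after constraint 3: D(V)={2,3,4,5}, size = 4

Answer: 4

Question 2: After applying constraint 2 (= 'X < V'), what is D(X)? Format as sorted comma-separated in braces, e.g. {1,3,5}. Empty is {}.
Answer: {1,2,3,4}

Derivation:
Constraint 1 (Z != W) on D(Z)={1,2,3,4} D(W)={1,3,5}: no change
Constraint 2 (X < V) on D(X)={1,2,3,4,5} D(V)={1,2,3,4,5}: X {1,2,3,4,5}->{1,2,3,4}; V {1,2,3,4,5}->{2,3,4,5}
So after constraint 2: D(X) = {1,2,3,4}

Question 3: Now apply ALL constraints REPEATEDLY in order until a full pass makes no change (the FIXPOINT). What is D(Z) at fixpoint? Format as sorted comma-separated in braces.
Answer: {1,2,3,4}

Derivation:
pass 0 (initial): D(Z)={1,2,3,4}
pass 1: V {1,2,3,4,5}->{2,3,4,5}; X {1,2,3,4,5}->{1,2,3,4}
pass 2: no change
Fixpoint after 2 passes: D(Z) = {1,2,3,4}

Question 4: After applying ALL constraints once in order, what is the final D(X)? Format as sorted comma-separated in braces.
Answer: {1,2,3,4}

Derivation:
Constraint 1 (Z != W) on D(Z)={1,2,3,4} D(W)={1,3,5}: no change
Constraint 2 (X < V) on D(X)={1,2,3,4,5} D(V)={1,2,3,4,5}: X {1,2,3,4,5}->{1,2,3,4}; V {1,2,3,4,5}->{2,3,4,5}
Constraint 3 (V != W) on D(V)={2,3,4,5} D(W)={1,3,5}: no change
So after all 3 constraints: D(X) = {1,2,3,4}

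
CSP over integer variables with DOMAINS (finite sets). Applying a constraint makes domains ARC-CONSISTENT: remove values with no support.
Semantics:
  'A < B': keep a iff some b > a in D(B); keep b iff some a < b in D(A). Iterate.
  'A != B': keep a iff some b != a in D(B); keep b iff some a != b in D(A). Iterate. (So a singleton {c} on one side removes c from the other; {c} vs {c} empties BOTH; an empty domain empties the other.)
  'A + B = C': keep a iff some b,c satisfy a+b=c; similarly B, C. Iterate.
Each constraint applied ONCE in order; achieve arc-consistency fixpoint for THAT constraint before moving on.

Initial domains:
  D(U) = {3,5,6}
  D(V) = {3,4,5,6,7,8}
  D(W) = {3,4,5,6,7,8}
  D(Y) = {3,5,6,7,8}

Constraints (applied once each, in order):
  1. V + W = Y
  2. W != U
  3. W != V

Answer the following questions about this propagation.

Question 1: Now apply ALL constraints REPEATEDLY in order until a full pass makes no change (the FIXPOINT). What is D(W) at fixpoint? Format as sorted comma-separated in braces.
pass 0 (initial): D(W)={3,4,5,6,7,8}
pass 1: V {3,4,5,6,7,8}->{3,4,5}; W {3,4,5,6,7,8}->{3,4,5}; Y {3,5,6,7,8}->{6,7,8}
pass 2: no change
Fixpoint after 2 passes: D(W) = {3,4,5}

Answer: {3,4,5}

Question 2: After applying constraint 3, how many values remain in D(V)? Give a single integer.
Constraint 1 (V + W = Y) on D(V)={3,4,5,6,7,8} D(W)={3,4,5,6,7,8} D(Y)={3,5,6,7,8}: V {3,4,5,6,7,8}->{3,4,5}; W {3,4,5,6,7,8}->{3,4,5}; Y {3,5,6,7,8}->{6,7,8}
Constraint 2 (W != U) on D(W)={3,4,5} D(U)={3,5,6}: no change
Constraint 3 (W != V) on D(W)={3,4,5} D(V)={3,4,5}: no change
So after constraint 3: D(V)={3,4,5}, size = 3

Answer: 3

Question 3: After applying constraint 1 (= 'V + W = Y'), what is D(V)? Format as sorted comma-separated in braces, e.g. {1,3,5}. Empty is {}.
Constraint 1 (V + W = Y) on D(V)={3,4,5,6,7,8} D(W)={3,4,5,6,7,8} D(Y)={3,5,6,7,8}: V {3,4,5,6,7,8}->{3,4,5}; W {3,4,5,6,7,8}->{3,4,5}; Y {3,5,6,7,8}->{6,7,8}
So after constraint 1: D(V) = {3,4,5}

Answer: {3,4,5}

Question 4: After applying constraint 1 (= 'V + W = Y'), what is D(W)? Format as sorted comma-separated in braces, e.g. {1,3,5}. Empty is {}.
Constraint 1 (V + W = Y) on D(V)={3,4,5,6,7,8} D(W)={3,4,5,6,7,8} D(Y)={3,5,6,7,8}: V {3,4,5,6,7,8}->{3,4,5}; W {3,4,5,6,7,8}->{3,4,5}; Y {3,5,6,7,8}->{6,7,8}
So after constraint 1: D(W) = {3,4,5}

Answer: {3,4,5}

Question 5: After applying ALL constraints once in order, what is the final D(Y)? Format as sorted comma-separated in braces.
Answer: {6,7,8}

Derivation:
Constraint 1 (V + W = Y) on D(V)={3,4,5,6,7,8} D(W)={3,4,5,6,7,8} D(Y)={3,5,6,7,8}: V {3,4,5,6,7,8}->{3,4,5}; W {3,4,5,6,7,8}->{3,4,5}; Y {3,5,6,7,8}->{6,7,8}
Constraint 2 (W != U) on D(W)={3,4,5} D(U)={3,5,6}: no change
Constraint 3 (W != V) on D(W)={3,4,5} D(V)={3,4,5}: no change
So after all 3 constraints: D(Y) = {6,7,8}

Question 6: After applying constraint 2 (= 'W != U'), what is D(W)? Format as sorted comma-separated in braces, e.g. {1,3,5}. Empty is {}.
Constraint 1 (V + W = Y) on D(V)={3,4,5,6,7,8} D(W)={3,4,5,6,7,8} D(Y)={3,5,6,7,8}: V {3,4,5,6,7,8}->{3,4,5}; W {3,4,5,6,7,8}->{3,4,5}; Y {3,5,6,7,8}->{6,7,8}
Constraint 2 (W != U) on D(W)={3,4,5} D(U)={3,5,6}: no change
So after constraint 2: D(W) = {3,4,5}

Answer: {3,4,5}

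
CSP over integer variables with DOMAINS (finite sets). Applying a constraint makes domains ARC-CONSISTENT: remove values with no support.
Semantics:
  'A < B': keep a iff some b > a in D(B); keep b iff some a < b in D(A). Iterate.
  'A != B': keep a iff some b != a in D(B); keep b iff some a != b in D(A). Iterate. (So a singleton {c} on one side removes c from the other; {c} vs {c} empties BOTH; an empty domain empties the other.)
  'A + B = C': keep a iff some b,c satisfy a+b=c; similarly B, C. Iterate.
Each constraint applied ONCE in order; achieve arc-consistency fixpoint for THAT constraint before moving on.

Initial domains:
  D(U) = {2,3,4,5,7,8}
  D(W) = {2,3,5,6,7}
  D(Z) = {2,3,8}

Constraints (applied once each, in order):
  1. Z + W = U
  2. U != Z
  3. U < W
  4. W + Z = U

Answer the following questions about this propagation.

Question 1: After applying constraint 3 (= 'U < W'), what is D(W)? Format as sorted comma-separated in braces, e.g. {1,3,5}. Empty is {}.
Constraint 1 (Z + W = U) on D(Z)={2,3,8} D(W)={2,3,5,6,7} D(U)={2,3,4,5,7,8}: Z {2,3,8}->{2,3}; W {2,3,5,6,7}->{2,3,5,6}; U {2,3,4,5,7,8}->{4,5,7,8}
Constraint 2 (U != Z) on D(U)={4,5,7,8} D(Z)={2,3}: no change
Constraint 3 (U < W) on D(U)={4,5,7,8} D(W)={2,3,5,6}: U {4,5,7,8}->{4,5}; W {2,3,5,6}->{5,6}
So after constraint 3: D(W) = {5,6}

Answer: {5,6}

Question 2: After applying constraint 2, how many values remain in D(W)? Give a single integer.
Constraint 1 (Z + W = U) on D(Z)={2,3,8} D(W)={2,3,5,6,7} D(U)={2,3,4,5,7,8}: Z {2,3,8}->{2,3}; W {2,3,5,6,7}->{2,3,5,6}; U {2,3,4,5,7,8}->{4,5,7,8}
Constraint 2 (U != Z) on D(U)={4,5,7,8} D(Z)={2,3}: no change
So after constraint 2: D(W)={2,3,5,6}, size = 4

Answer: 4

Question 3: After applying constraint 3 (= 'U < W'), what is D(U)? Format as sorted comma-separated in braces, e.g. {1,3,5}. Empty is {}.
Constraint 1 (Z + W = U) on D(Z)={2,3,8} D(W)={2,3,5,6,7} D(U)={2,3,4,5,7,8}: Z {2,3,8}->{2,3}; W {2,3,5,6,7}->{2,3,5,6}; U {2,3,4,5,7,8}->{4,5,7,8}
Constraint 2 (U != Z) on D(U)={4,5,7,8} D(Z)={2,3}: no change
Constraint 3 (U < W) on D(U)={4,5,7,8} D(W)={2,3,5,6}: U {4,5,7,8}->{4,5}; W {2,3,5,6}->{5,6}
So after constraint 3: D(U) = {4,5}

Answer: {4,5}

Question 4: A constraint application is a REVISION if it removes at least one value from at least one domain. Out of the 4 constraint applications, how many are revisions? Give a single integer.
Constraint 1 (Z + W = U) on D(Z)={2,3,8} D(W)={2,3,5,6,7} D(U)={2,3,4,5,7,8}: Z {2,3,8}->{2,3}; W {2,3,5,6,7}->{2,3,5,6}; U {2,3,4,5,7,8}->{4,5,7,8} => REVISION
Constraint 2 (U != Z) on D(U)={4,5,7,8} D(Z)={2,3}: no change => not a revision
Constraint 3 (U < W) on D(U)={4,5,7,8} D(W)={2,3,5,6}: U {4,5,7,8}->{4,5}; W {2,3,5,6}->{5,6} => REVISION
Constraint 4 (W + Z = U) on D(W)={5,6} D(Z)={2,3} D(U)={4,5}: W {5,6}->{}; Z {2,3}->{}; U {4,5}->{} => REVISION
Total revisions = 3

Answer: 3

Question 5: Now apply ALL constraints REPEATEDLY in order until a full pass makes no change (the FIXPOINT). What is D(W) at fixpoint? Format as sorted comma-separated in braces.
pass 0 (initial): D(W)={2,3,5,6,7}
pass 1: U {2,3,4,5,7,8}->{}; W {2,3,5,6,7}->{}; Z {2,3,8}->{}
pass 2: no change
Fixpoint after 2 passes: D(W) = {}

Answer: {}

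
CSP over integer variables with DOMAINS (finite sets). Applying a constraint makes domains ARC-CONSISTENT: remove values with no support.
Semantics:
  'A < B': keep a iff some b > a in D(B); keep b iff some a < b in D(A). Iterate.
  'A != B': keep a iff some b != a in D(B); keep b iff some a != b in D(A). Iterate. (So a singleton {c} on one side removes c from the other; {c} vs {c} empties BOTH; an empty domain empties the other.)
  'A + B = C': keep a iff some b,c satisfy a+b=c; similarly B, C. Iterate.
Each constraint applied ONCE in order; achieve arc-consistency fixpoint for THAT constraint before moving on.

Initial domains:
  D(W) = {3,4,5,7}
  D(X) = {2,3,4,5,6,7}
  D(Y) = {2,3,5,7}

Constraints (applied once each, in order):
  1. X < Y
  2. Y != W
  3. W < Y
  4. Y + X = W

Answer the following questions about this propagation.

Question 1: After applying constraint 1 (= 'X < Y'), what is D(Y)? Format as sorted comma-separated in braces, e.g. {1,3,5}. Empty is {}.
Constraint 1 (X < Y) on D(X)={2,3,4,5,6,7} D(Y)={2,3,5,7}: X {2,3,4,5,6,7}->{2,3,4,5,6}; Y {2,3,5,7}->{3,5,7}
So after constraint 1: D(Y) = {3,5,7}

Answer: {3,5,7}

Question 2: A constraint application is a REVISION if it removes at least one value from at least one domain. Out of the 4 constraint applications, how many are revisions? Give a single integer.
Constraint 1 (X < Y) on D(X)={2,3,4,5,6,7} D(Y)={2,3,5,7}: X {2,3,4,5,6,7}->{2,3,4,5,6}; Y {2,3,5,7}->{3,5,7} => REVISION
Constraint 2 (Y != W) on D(Y)={3,5,7} D(W)={3,4,5,7}: no change => not a revision
Constraint 3 (W < Y) on D(W)={3,4,5,7} D(Y)={3,5,7}: W {3,4,5,7}->{3,4,5}; Y {3,5,7}->{5,7} => REVISION
Constraint 4 (Y + X = W) on D(Y)={5,7} D(X)={2,3,4,5,6} D(W)={3,4,5}: Y {5,7}->{}; X {2,3,4,5,6}->{}; W {3,4,5}->{} => REVISION
Total revisions = 3

Answer: 3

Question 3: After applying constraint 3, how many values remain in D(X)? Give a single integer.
Answer: 5

Derivation:
Constraint 1 (X < Y) on D(X)={2,3,4,5,6,7} D(Y)={2,3,5,7}: X {2,3,4,5,6,7}->{2,3,4,5,6}; Y {2,3,5,7}->{3,5,7}
Constraint 2 (Y != W) on D(Y)={3,5,7} D(W)={3,4,5,7}: no change
Constraint 3 (W < Y) on D(W)={3,4,5,7} D(Y)={3,5,7}: W {3,4,5,7}->{3,4,5}; Y {3,5,7}->{5,7}
So after constraint 3: D(X)={2,3,4,5,6}, size = 5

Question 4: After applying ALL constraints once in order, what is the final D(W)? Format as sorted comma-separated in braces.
Answer: {}

Derivation:
Constraint 1 (X < Y) on D(X)={2,3,4,5,6,7} D(Y)={2,3,5,7}: X {2,3,4,5,6,7}->{2,3,4,5,6}; Y {2,3,5,7}->{3,5,7}
Constraint 2 (Y != W) on D(Y)={3,5,7} D(W)={3,4,5,7}: no change
Constraint 3 (W < Y) on D(W)={3,4,5,7} D(Y)={3,5,7}: W {3,4,5,7}->{3,4,5}; Y {3,5,7}->{5,7}
Constraint 4 (Y + X = W) on D(Y)={5,7} D(X)={2,3,4,5,6} D(W)={3,4,5}: Y {5,7}->{}; X {2,3,4,5,6}->{}; W {3,4,5}->{}
So after all 4 constraints: D(W) = {}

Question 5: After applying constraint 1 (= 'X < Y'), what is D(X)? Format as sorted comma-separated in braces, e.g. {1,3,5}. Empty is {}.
Constraint 1 (X < Y) on D(X)={2,3,4,5,6,7} D(Y)={2,3,5,7}: X {2,3,4,5,6,7}->{2,3,4,5,6}; Y {2,3,5,7}->{3,5,7}
So after constraint 1: D(X) = {2,3,4,5,6}

Answer: {2,3,4,5,6}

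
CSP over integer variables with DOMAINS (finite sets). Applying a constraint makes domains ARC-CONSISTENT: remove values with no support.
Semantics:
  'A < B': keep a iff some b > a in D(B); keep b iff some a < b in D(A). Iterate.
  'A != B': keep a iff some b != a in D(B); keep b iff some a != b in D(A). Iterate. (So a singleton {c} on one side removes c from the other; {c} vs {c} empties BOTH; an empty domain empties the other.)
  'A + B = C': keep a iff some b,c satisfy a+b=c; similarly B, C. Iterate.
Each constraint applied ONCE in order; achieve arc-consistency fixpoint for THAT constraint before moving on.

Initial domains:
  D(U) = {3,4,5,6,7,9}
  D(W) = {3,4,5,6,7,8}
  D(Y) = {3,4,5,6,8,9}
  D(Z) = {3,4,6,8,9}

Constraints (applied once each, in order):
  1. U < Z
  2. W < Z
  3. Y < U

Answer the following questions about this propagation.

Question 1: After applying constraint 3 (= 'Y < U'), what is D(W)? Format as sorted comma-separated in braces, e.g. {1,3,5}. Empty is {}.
Constraint 1 (U < Z) on D(U)={3,4,5,6,7,9} D(Z)={3,4,6,8,9}: U {3,4,5,6,7,9}->{3,4,5,6,7}; Z {3,4,6,8,9}->{4,6,8,9}
Constraint 2 (W < Z) on D(W)={3,4,5,6,7,8} D(Z)={4,6,8,9}: no change
Constraint 3 (Y < U) on D(Y)={3,4,5,6,8,9} D(U)={3,4,5,6,7}: Y {3,4,5,6,8,9}->{3,4,5,6}; U {3,4,5,6,7}->{4,5,6,7}
So after constraint 3: D(W) = {3,4,5,6,7,8}

Answer: {3,4,5,6,7,8}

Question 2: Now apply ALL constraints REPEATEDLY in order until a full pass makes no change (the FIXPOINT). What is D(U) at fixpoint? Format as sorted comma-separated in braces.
pass 0 (initial): D(U)={3,4,5,6,7,9}
pass 1: U {3,4,5,6,7,9}->{4,5,6,7}; Y {3,4,5,6,8,9}->{3,4,5,6}; Z {3,4,6,8,9}->{4,6,8,9}
pass 2: Z {4,6,8,9}->{6,8,9}
pass 3: no change
Fixpoint after 3 passes: D(U) = {4,5,6,7}

Answer: {4,5,6,7}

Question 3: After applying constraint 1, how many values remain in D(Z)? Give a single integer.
Answer: 4

Derivation:
Constraint 1 (U < Z) on D(U)={3,4,5,6,7,9} D(Z)={3,4,6,8,9}: U {3,4,5,6,7,9}->{3,4,5,6,7}; Z {3,4,6,8,9}->{4,6,8,9}
So after constraint 1: D(Z)={4,6,8,9}, size = 4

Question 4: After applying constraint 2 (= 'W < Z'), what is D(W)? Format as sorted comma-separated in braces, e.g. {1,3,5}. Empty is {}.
Constraint 1 (U < Z) on D(U)={3,4,5,6,7,9} D(Z)={3,4,6,8,9}: U {3,4,5,6,7,9}->{3,4,5,6,7}; Z {3,4,6,8,9}->{4,6,8,9}
Constraint 2 (W < Z) on D(W)={3,4,5,6,7,8} D(Z)={4,6,8,9}: no change
So after constraint 2: D(W) = {3,4,5,6,7,8}

Answer: {3,4,5,6,7,8}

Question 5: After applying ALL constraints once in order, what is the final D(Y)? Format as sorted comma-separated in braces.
Constraint 1 (U < Z) on D(U)={3,4,5,6,7,9} D(Z)={3,4,6,8,9}: U {3,4,5,6,7,9}->{3,4,5,6,7}; Z {3,4,6,8,9}->{4,6,8,9}
Constraint 2 (W < Z) on D(W)={3,4,5,6,7,8} D(Z)={4,6,8,9}: no change
Constraint 3 (Y < U) on D(Y)={3,4,5,6,8,9} D(U)={3,4,5,6,7}: Y {3,4,5,6,8,9}->{3,4,5,6}; U {3,4,5,6,7}->{4,5,6,7}
So after all 3 constraints: D(Y) = {3,4,5,6}

Answer: {3,4,5,6}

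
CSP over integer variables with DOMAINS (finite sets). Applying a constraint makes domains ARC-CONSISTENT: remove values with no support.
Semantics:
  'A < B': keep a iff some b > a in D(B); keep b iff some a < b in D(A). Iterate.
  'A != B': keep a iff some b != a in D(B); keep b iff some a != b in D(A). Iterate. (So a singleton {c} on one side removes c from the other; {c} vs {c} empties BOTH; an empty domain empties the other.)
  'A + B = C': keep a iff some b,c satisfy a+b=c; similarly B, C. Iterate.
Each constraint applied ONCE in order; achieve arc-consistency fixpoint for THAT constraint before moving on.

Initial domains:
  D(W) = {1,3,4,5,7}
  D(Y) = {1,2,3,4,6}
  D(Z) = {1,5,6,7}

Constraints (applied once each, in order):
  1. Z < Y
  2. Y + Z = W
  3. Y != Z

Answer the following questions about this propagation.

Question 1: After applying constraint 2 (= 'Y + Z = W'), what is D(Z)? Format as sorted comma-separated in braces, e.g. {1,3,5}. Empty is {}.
Answer: {1,5}

Derivation:
Constraint 1 (Z < Y) on D(Z)={1,5,6,7} D(Y)={1,2,3,4,6}: Z {1,5,6,7}->{1,5}; Y {1,2,3,4,6}->{2,3,4,6}
Constraint 2 (Y + Z = W) on D(Y)={2,3,4,6} D(Z)={1,5} D(W)={1,3,4,5,7}: W {1,3,4,5,7}->{3,4,5,7}
So after constraint 2: D(Z) = {1,5}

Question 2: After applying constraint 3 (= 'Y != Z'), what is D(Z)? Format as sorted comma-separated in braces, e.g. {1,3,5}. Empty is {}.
Answer: {1,5}

Derivation:
Constraint 1 (Z < Y) on D(Z)={1,5,6,7} D(Y)={1,2,3,4,6}: Z {1,5,6,7}->{1,5}; Y {1,2,3,4,6}->{2,3,4,6}
Constraint 2 (Y + Z = W) on D(Y)={2,3,4,6} D(Z)={1,5} D(W)={1,3,4,5,7}: W {1,3,4,5,7}->{3,4,5,7}
Constraint 3 (Y != Z) on D(Y)={2,3,4,6} D(Z)={1,5}: no change
So after constraint 3: D(Z) = {1,5}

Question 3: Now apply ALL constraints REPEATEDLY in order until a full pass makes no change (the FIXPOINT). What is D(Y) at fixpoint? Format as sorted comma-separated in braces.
pass 0 (initial): D(Y)={1,2,3,4,6}
pass 1: W {1,3,4,5,7}->{3,4,5,7}; Y {1,2,3,4,6}->{2,3,4,6}; Z {1,5,6,7}->{1,5}
pass 2: no change
Fixpoint after 2 passes: D(Y) = {2,3,4,6}

Answer: {2,3,4,6}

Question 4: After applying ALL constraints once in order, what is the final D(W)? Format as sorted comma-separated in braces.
Answer: {3,4,5,7}

Derivation:
Constraint 1 (Z < Y) on D(Z)={1,5,6,7} D(Y)={1,2,3,4,6}: Z {1,5,6,7}->{1,5}; Y {1,2,3,4,6}->{2,3,4,6}
Constraint 2 (Y + Z = W) on D(Y)={2,3,4,6} D(Z)={1,5} D(W)={1,3,4,5,7}: W {1,3,4,5,7}->{3,4,5,7}
Constraint 3 (Y != Z) on D(Y)={2,3,4,6} D(Z)={1,5}: no change
So after all 3 constraints: D(W) = {3,4,5,7}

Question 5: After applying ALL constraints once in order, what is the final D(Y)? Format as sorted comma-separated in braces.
Answer: {2,3,4,6}

Derivation:
Constraint 1 (Z < Y) on D(Z)={1,5,6,7} D(Y)={1,2,3,4,6}: Z {1,5,6,7}->{1,5}; Y {1,2,3,4,6}->{2,3,4,6}
Constraint 2 (Y + Z = W) on D(Y)={2,3,4,6} D(Z)={1,5} D(W)={1,3,4,5,7}: W {1,3,4,5,7}->{3,4,5,7}
Constraint 3 (Y != Z) on D(Y)={2,3,4,6} D(Z)={1,5}: no change
So after all 3 constraints: D(Y) = {2,3,4,6}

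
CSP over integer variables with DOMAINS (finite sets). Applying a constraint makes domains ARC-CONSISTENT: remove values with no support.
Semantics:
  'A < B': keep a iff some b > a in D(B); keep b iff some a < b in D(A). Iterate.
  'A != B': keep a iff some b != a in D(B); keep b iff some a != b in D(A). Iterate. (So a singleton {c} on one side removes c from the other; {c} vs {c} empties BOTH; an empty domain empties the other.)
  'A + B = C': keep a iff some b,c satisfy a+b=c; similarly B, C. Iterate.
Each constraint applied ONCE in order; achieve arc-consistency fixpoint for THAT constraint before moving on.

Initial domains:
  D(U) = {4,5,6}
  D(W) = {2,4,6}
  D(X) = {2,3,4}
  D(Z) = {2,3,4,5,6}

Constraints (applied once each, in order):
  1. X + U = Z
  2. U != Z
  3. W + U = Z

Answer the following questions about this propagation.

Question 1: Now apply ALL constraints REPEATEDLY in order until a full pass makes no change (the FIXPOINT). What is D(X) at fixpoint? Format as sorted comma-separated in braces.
Answer: {2}

Derivation:
pass 0 (initial): D(X)={2,3,4}
pass 1: U {4,5,6}->{4}; W {2,4,6}->{2}; X {2,3,4}->{2}; Z {2,3,4,5,6}->{6}
pass 2: no change
Fixpoint after 2 passes: D(X) = {2}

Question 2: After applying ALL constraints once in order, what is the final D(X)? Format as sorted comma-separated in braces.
Constraint 1 (X + U = Z) on D(X)={2,3,4} D(U)={4,5,6} D(Z)={2,3,4,5,6}: X {2,3,4}->{2}; U {4,5,6}->{4}; Z {2,3,4,5,6}->{6}
Constraint 2 (U != Z) on D(U)={4} D(Z)={6}: no change
Constraint 3 (W + U = Z) on D(W)={2,4,6} D(U)={4} D(Z)={6}: W {2,4,6}->{2}
So after all 3 constraints: D(X) = {2}

Answer: {2}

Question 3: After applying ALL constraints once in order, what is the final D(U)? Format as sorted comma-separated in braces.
Constraint 1 (X + U = Z) on D(X)={2,3,4} D(U)={4,5,6} D(Z)={2,3,4,5,6}: X {2,3,4}->{2}; U {4,5,6}->{4}; Z {2,3,4,5,6}->{6}
Constraint 2 (U != Z) on D(U)={4} D(Z)={6}: no change
Constraint 3 (W + U = Z) on D(W)={2,4,6} D(U)={4} D(Z)={6}: W {2,4,6}->{2}
So after all 3 constraints: D(U) = {4}

Answer: {4}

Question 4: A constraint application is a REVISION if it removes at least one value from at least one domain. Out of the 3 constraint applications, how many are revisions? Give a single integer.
Constraint 1 (X + U = Z) on D(X)={2,3,4} D(U)={4,5,6} D(Z)={2,3,4,5,6}: X {2,3,4}->{2}; U {4,5,6}->{4}; Z {2,3,4,5,6}->{6} => REVISION
Constraint 2 (U != Z) on D(U)={4} D(Z)={6}: no change => not a revision
Constraint 3 (W + U = Z) on D(W)={2,4,6} D(U)={4} D(Z)={6}: W {2,4,6}->{2} => REVISION
Total revisions = 2

Answer: 2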